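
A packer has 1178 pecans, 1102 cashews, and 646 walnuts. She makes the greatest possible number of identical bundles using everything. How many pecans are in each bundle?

Number of bundles = gcd(1178, 1102, 646).
1178 = 2 × 19 × 31
1102 = 2 × 19 × 29
646 = 2 × 17 × 19
gcd(1178, 1102, 646) = 2 × 19 = 38.
pecans per bundle = 1178 / 38 = 31.

31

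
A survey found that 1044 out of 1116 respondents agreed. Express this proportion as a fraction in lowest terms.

1044 = 2^2 × 3^2 × 29
1116 = 2^2 × 3^2 × 31
gcd(1044, 1116) = 2^2 × 3^2 = 36.
Divide numerator and denominator by 36: 1044/1116 = 29/31.

29/31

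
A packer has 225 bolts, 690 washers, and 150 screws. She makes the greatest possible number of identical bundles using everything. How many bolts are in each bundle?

Number of bundles = gcd(225, 690, 150).
225 = 3^2 × 5^2
690 = 2 × 3 × 5 × 23
150 = 2 × 3 × 5^2
gcd(225, 690, 150) = 3 × 5 = 15.
bolts per bundle = 225 / 15 = 15.

15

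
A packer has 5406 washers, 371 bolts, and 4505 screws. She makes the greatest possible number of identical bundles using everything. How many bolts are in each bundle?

Number of bundles = gcd(5406, 371, 4505).
5406 = 2 × 3 × 17 × 53
371 = 7 × 53
4505 = 5 × 17 × 53
gcd(5406, 371, 4505) = 53.
bolts per bundle = 371 / 53 = 7.

7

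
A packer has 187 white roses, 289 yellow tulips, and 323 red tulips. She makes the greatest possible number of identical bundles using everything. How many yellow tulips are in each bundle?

Number of bundles = gcd(187, 289, 323).
187 = 11 × 17
289 = 17^2
323 = 17 × 19
gcd(187, 289, 323) = 17.
yellow tulips per bundle = 289 / 17 = 17.

17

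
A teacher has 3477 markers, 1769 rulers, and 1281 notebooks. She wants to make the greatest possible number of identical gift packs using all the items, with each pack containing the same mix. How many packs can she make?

61 packs

The pack count must divide each quantity, so the greatest is gcd(3477, 1769, 1281).
3477 = 3 × 19 × 61
1769 = 29 × 61
1281 = 3 × 7 × 61
gcd(3477, 1769, 1281) = 61.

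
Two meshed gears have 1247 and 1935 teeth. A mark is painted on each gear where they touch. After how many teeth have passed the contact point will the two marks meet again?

56115 teeth

We need the least common multiple of the intervals.
1247 = 29 × 43
1935 = 3^2 × 5 × 43
LCM(1247, 1935) = 3^2 × 5 × 29 × 43 = 56115.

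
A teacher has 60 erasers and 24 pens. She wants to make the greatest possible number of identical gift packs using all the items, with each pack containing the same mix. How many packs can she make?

The pack count must divide each quantity, so the greatest is gcd(60, 24).
60 = 2^2 × 3 × 5
24 = 2^3 × 3
gcd(60, 24) = 2^2 × 3 = 12.

12 packs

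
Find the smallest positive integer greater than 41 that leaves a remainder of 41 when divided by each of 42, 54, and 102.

6467

N − 41 must be a common multiple of 42, 54, and 102.
42 = 2 × 3 × 7
54 = 2 × 3^3
102 = 2 × 3 × 17
LCM(42, 54, 102) = 2 × 3^3 × 7 × 17 = 6426.
Smallest N > 41 is LCM + 41 = 6426 + 41 = 6467.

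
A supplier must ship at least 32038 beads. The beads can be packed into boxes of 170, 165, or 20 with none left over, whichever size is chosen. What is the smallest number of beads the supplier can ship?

The number of beads must be a common multiple of 170, 165, and 20, so a multiple of their LCM.
170 = 2 × 5 × 17
165 = 3 × 5 × 11
20 = 2^2 × 5
LCM(170, 165, 20) = 2^2 × 3 × 5 × 11 × 17 = 11220.
Smallest multiple of 11220 that is ≥ 32038: ⌈32038/11220⌉ × 11220 = 3 × 11220 = 33660.

33660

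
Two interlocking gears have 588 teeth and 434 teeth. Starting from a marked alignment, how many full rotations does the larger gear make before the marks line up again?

31 rotations

They are all back at their starting positions together after one LCM of the periods.
588 = 2^2 × 3 × 7^2
434 = 2 × 7 × 31
LCM(588, 434) = 2^2 × 3 × 7^2 × 31 = 18228.
Rotations for period 588: 18228 / 588 = 31.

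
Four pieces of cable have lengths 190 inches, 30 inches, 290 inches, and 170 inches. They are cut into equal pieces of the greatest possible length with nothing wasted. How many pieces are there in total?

68

Piece length = gcd(190, 30, 290, 170).
190 = 2 × 5 × 19
30 = 2 × 3 × 5
290 = 2 × 5 × 29
170 = 2 × 5 × 17
gcd(190, 30, 290, 170) = 2 × 5 = 10.
Total pieces = 190/10 + 30/10 + 290/10 + 170/10 = 19 + 3 + 29 + 17 = 68.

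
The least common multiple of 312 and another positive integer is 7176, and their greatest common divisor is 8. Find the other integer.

gcd × lcm = product of the two integers, so the other integer is (8 × 7176) / 312 = 184.

184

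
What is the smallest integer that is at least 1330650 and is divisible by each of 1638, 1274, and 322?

1582308

The integer must be a common multiple of 1638, 1274, and 322, so a multiple of their LCM.
1638 = 2 × 3^2 × 7 × 13
1274 = 2 × 7^2 × 13
322 = 2 × 7 × 23
LCM(1638, 1274, 322) = 2 × 3^2 × 7^2 × 13 × 23 = 263718.
Smallest multiple of 263718 that is ≥ 1330650: ⌈1330650/263718⌉ × 263718 = 6 × 263718 = 1582308.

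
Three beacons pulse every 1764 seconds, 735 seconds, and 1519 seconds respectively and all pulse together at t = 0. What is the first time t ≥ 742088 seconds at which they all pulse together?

Joint pulses occur at multiples of LCM(1764, 735, 1519).
1764 = 2^2 × 3^2 × 7^2
735 = 3 × 5 × 7^2
1519 = 7^2 × 31
LCM(1764, 735, 1519) = 2^2 × 3^2 × 5 × 7^2 × 31 = 273420.
Smallest multiple of 273420 that is ≥ 742088: ⌈742088/273420⌉ × 273420 = 3 × 273420 = 820260.

820260 seconds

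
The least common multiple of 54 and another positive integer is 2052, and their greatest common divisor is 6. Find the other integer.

gcd × lcm = product of the two integers, so the other integer is (6 × 2052) / 54 = 228.

228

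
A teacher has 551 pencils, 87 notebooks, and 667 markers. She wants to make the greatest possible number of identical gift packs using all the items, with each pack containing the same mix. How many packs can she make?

29 packs

The pack count must divide each quantity, so the greatest is gcd(551, 87, 667).
551 = 19 × 29
87 = 3 × 29
667 = 23 × 29
gcd(551, 87, 667) = 29.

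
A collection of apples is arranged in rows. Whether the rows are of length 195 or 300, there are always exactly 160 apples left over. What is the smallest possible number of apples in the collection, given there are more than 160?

4060

N − 160 must be a common multiple of 195 and 300.
195 = 3 × 5 × 13
300 = 2^2 × 3 × 5^2
LCM(195, 300) = 2^2 × 3 × 5^2 × 13 = 3900.
Smallest N > 160 is LCM + 160 = 3900 + 160 = 4060.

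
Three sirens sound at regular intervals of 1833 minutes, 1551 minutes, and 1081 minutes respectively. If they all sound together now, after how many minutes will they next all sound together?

The first simultaneous occurrence is after LCM of the individual periods.
1833 = 3 × 13 × 47
1551 = 3 × 11 × 47
1081 = 23 × 47
LCM(1833, 1551, 1081) = 3 × 11 × 13 × 23 × 47 = 463749.

463749 minutes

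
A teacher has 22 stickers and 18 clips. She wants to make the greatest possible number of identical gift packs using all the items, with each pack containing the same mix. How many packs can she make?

The pack count must divide each quantity, so the greatest is gcd(22, 18).
22 = 2 × 11
18 = 2 × 3^2
gcd(22, 18) = 2.

2 packs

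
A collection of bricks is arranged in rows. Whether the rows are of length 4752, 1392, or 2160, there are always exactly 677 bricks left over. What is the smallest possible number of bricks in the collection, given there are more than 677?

N − 677 must be a common multiple of 4752, 1392, and 2160.
4752 = 2^4 × 3^3 × 11
1392 = 2^4 × 3 × 29
2160 = 2^4 × 3^3 × 5
LCM(4752, 1392, 2160) = 2^4 × 3^3 × 5 × 11 × 29 = 689040.
Smallest N > 677 is LCM + 677 = 689040 + 677 = 689717.

689717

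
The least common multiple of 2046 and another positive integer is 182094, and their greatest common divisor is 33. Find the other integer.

2937

gcd × lcm = product of the two integers, so the other integer is (33 × 182094) / 2046 = 2937.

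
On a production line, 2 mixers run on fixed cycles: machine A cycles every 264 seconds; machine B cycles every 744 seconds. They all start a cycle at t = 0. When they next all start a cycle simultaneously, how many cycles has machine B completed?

The first common completion time is the LCM of the periods.
264 = 2^3 × 3 × 11
744 = 2^3 × 3 × 31
LCM(264, 744) = 2^3 × 3 × 11 × 31 = 8184.
Cycles for period 744: 8184 / 744 = 11.

11 cycles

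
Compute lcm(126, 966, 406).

126 = 2 × 3^2 × 7
966 = 2 × 3 × 7 × 23
406 = 2 × 7 × 29
LCM(126, 966, 406) = 2 × 3^2 × 7 × 23 × 29 = 84042.

84042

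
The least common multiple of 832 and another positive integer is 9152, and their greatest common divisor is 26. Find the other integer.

286

gcd × lcm = product of the two integers, so the other integer is (26 × 9152) / 832 = 286.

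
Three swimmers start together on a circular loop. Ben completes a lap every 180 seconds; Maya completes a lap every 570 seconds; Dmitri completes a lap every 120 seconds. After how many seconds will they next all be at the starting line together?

They coincide at every common multiple of the periods; the first is the LCM.
180 = 2^2 × 3^2 × 5
570 = 2 × 3 × 5 × 19
120 = 2^3 × 3 × 5
LCM(180, 570, 120) = 2^3 × 3^2 × 5 × 19 = 6840.

6840 seconds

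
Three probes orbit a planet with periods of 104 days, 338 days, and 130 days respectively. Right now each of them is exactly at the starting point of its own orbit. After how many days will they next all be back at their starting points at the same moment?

The first simultaneous occurrence is after LCM of the individual periods.
104 = 2^3 × 13
338 = 2 × 13^2
130 = 2 × 5 × 13
LCM(104, 338, 130) = 2^3 × 5 × 13^2 = 6760.

6760 days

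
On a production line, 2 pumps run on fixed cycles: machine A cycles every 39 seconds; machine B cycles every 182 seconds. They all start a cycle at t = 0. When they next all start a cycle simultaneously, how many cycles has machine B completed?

The first common completion time is the LCM of the periods.
39 = 3 × 13
182 = 2 × 7 × 13
LCM(39, 182) = 2 × 3 × 7 × 13 = 546.
Cycles for period 182: 546 / 182 = 3.

3 cycles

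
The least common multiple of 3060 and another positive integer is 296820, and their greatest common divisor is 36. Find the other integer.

gcd × lcm = product of the two integers, so the other integer is (36 × 296820) / 3060 = 3492.

3492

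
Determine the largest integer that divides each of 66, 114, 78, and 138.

6

66 = 2 × 3 × 11
114 = 2 × 3 × 19
78 = 2 × 3 × 13
138 = 2 × 3 × 23
gcd(66, 114, 78, 138) = 2 × 3 = 6.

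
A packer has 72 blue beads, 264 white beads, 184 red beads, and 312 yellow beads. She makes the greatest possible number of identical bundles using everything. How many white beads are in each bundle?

Number of bundles = gcd(72, 264, 184, 312).
72 = 2^3 × 3^2
264 = 2^3 × 3 × 11
184 = 2^3 × 23
312 = 2^3 × 3 × 13
gcd(72, 264, 184, 312) = 2^3 = 8.
white beads per bundle = 264 / 8 = 33.

33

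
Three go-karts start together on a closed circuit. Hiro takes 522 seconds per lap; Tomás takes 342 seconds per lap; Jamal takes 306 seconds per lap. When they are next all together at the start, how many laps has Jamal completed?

551 laps

They are all back at their starting positions together after one LCM of the periods.
522 = 2 × 3^2 × 29
342 = 2 × 3^2 × 19
306 = 2 × 3^2 × 17
LCM(522, 342, 306) = 2 × 3^2 × 17 × 19 × 29 = 168606.
Laps for period 306: 168606 / 306 = 551.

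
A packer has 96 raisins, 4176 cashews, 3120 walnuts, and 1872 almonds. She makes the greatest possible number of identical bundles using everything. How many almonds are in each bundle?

Number of bundles = gcd(96, 4176, 3120, 1872).
96 = 2^5 × 3
4176 = 2^4 × 3^2 × 29
3120 = 2^4 × 3 × 5 × 13
1872 = 2^4 × 3^2 × 13
gcd(96, 4176, 3120, 1872) = 2^4 × 3 = 48.
almonds per bundle = 1872 / 48 = 39.

39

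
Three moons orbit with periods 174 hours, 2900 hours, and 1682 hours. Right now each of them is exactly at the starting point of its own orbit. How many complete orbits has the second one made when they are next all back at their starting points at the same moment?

87 orbits

All finish a whole number of cycles simultaneously at t = LCM of the periods.
174 = 2 × 3 × 29
2900 = 2^2 × 5^2 × 29
1682 = 2 × 29^2
LCM(174, 2900, 1682) = 2^2 × 3 × 5^2 × 29^2 = 252300.
Orbits for period 2900: 252300 / 2900 = 87.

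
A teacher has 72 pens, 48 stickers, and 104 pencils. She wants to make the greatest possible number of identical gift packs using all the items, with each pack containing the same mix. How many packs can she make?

The pack count must divide each quantity, so the greatest is gcd(72, 48, 104).
72 = 2^3 × 3^2
48 = 2^4 × 3
104 = 2^3 × 13
gcd(72, 48, 104) = 2^3 = 8.

8 packs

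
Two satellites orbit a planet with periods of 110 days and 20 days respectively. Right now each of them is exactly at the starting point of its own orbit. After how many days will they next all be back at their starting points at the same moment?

220 days

The first simultaneous occurrence is after LCM of the individual periods.
110 = 2 × 5 × 11
20 = 2^2 × 5
LCM(110, 20) = 2^2 × 5 × 11 = 220.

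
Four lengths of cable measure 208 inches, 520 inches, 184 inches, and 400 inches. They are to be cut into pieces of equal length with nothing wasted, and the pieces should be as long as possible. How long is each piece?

The greatest length dividing all of 208, 520, 184, and 400 is their gcd.
208 = 2^4 × 13
520 = 2^3 × 5 × 13
184 = 2^3 × 23
400 = 2^4 × 5^2
gcd(208, 520, 184, 400) = 2^3 = 8.

8 inches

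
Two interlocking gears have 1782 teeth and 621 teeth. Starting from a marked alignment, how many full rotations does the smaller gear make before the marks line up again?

They are all back at their starting positions together after one LCM of the periods.
1782 = 2 × 3^4 × 11
621 = 3^3 × 23
LCM(1782, 621) = 2 × 3^4 × 11 × 23 = 40986.
Rotations for period 621: 40986 / 621 = 66.

66 rotations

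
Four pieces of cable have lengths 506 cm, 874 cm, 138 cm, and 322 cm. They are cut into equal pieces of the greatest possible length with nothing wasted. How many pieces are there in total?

Piece length = gcd(506, 874, 138, 322).
506 = 2 × 11 × 23
874 = 2 × 19 × 23
138 = 2 × 3 × 23
322 = 2 × 7 × 23
gcd(506, 874, 138, 322) = 2 × 23 = 46.
Total pieces = 506/46 + 874/46 + 138/46 + 322/46 = 11 + 19 + 3 + 7 = 40.

40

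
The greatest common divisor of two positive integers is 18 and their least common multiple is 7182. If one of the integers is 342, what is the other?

For two integers, gcd × lcm = product, so the other is (18 × 7182) / 342 = 129276 / 342 = 378.

378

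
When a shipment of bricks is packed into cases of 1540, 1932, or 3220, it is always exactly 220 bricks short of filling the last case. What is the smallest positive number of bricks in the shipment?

106040

Being 220 short of a full case of size k means N ≡ −220 (mod k), i.e. N + 220 is a multiple of each size.
1540 = 2^2 × 5 × 7 × 11
1932 = 2^2 × 3 × 7 × 23
3220 = 2^2 × 5 × 7 × 23
LCM(1540, 1932, 3220) = 2^2 × 3 × 5 × 7 × 11 × 23 = 106260.
Smallest positive N is 106260 − 220 = 106040.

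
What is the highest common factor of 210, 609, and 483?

21

210 = 2 × 3 × 5 × 7
609 = 3 × 7 × 29
483 = 3 × 7 × 23
gcd(210, 609, 483) = 3 × 7 = 21.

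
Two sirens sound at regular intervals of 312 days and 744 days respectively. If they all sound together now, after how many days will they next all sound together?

They coincide at every common multiple of the periods; the first is the LCM.
312 = 2^3 × 3 × 13
744 = 2^3 × 3 × 31
LCM(312, 744) = 2^3 × 3 × 13 × 31 = 9672.

9672 days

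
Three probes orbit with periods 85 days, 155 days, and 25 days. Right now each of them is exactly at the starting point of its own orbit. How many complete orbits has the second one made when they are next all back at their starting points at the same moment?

85 orbits

All finish a whole number of cycles simultaneously at t = LCM of the periods.
85 = 5 × 17
155 = 5 × 31
25 = 5^2
LCM(85, 155, 25) = 5^2 × 17 × 31 = 13175.
Orbits for period 155: 13175 / 155 = 85.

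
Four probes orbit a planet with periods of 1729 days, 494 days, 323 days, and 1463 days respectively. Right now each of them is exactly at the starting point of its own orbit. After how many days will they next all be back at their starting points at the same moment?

646646 days

The first simultaneous occurrence is after LCM of the individual periods.
1729 = 7 × 13 × 19
494 = 2 × 13 × 19
323 = 17 × 19
1463 = 7 × 11 × 19
LCM(1729, 494, 323, 1463) = 2 × 7 × 11 × 13 × 17 × 19 = 646646.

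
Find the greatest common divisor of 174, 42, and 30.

6

174 = 2 × 3 × 29
42 = 2 × 3 × 7
30 = 2 × 3 × 5
gcd(174, 42, 30) = 2 × 3 = 6.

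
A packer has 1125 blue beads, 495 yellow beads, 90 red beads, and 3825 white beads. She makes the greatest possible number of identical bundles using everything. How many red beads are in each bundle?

2

Number of bundles = gcd(1125, 495, 90, 3825).
1125 = 3^2 × 5^3
495 = 3^2 × 5 × 11
90 = 2 × 3^2 × 5
3825 = 3^2 × 5^2 × 17
gcd(1125, 495, 90, 3825) = 3^2 × 5 = 45.
red beads per bundle = 90 / 45 = 2.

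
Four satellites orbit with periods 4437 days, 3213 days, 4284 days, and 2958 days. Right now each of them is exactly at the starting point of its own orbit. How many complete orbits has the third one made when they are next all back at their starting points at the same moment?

87 orbits

All finish a whole number of cycles simultaneously at t = LCM of the periods.
4437 = 3^2 × 17 × 29
3213 = 3^3 × 7 × 17
4284 = 2^2 × 3^2 × 7 × 17
2958 = 2 × 3 × 17 × 29
LCM(4437, 3213, 4284, 2958) = 2^2 × 3^3 × 7 × 17 × 29 = 372708.
Orbits for period 4284: 372708 / 4284 = 87.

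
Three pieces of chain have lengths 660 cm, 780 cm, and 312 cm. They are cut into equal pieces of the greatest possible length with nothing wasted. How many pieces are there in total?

146

Piece length = gcd(660, 780, 312).
660 = 2^2 × 3 × 5 × 11
780 = 2^2 × 3 × 5 × 13
312 = 2^3 × 3 × 13
gcd(660, 780, 312) = 2^2 × 3 = 12.
Total pieces = 660/12 + 780/12 + 312/12 = 55 + 65 + 26 = 146.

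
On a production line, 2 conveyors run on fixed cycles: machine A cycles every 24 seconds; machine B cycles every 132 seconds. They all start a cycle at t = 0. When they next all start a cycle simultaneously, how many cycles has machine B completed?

They are all back at their starting positions together after one LCM of the periods.
24 = 2^3 × 3
132 = 2^2 × 3 × 11
LCM(24, 132) = 2^3 × 3 × 11 = 264.
Cycles for period 132: 264 / 132 = 2.

2 cycles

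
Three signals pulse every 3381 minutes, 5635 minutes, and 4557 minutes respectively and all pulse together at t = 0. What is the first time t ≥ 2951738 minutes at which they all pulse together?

Joint pulses occur at multiples of LCM(3381, 5635, 4557).
3381 = 3 × 7^2 × 23
5635 = 5 × 7^2 × 23
4557 = 3 × 7^2 × 31
LCM(3381, 5635, 4557) = 3 × 5 × 7^2 × 23 × 31 = 524055.
Smallest multiple of 524055 that is ≥ 2951738: ⌈2951738/524055⌉ × 524055 = 6 × 524055 = 3144330.

3144330 minutes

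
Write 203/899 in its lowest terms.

203 = 7 × 29
899 = 29 × 31
gcd(203, 899) = 29.
Divide numerator and denominator by 29: 203/899 = 7/31.

7/31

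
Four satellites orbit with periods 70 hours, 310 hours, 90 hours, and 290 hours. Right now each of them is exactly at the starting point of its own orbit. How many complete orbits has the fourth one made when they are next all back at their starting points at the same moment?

1953 orbits

All finish a whole number of cycles simultaneously at t = LCM of the periods.
70 = 2 × 5 × 7
310 = 2 × 5 × 31
90 = 2 × 3^2 × 5
290 = 2 × 5 × 29
LCM(70, 310, 90, 290) = 2 × 3^2 × 5 × 7 × 29 × 31 = 566370.
Orbits for period 290: 566370 / 290 = 1953.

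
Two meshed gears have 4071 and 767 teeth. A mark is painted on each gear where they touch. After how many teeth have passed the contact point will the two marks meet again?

They coincide at every common multiple of the periods; the first is the LCM.
4071 = 3 × 23 × 59
767 = 13 × 59
LCM(4071, 767) = 3 × 13 × 23 × 59 = 52923.

52923 teeth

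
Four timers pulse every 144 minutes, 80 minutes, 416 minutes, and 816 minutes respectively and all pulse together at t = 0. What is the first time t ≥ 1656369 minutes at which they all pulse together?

1909440 minutes

Joint pulses occur at multiples of LCM(144, 80, 416, 816).
144 = 2^4 × 3^2
80 = 2^4 × 5
416 = 2^5 × 13
816 = 2^4 × 3 × 17
LCM(144, 80, 416, 816) = 2^5 × 3^2 × 5 × 13 × 17 = 318240.
Smallest multiple of 318240 that is ≥ 1656369: ⌈1656369/318240⌉ × 318240 = 6 × 318240 = 1909440.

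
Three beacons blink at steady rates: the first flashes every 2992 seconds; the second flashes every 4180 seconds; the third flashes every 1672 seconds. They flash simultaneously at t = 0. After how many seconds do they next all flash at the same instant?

The first simultaneous occurrence is after LCM of the individual periods.
2992 = 2^4 × 11 × 17
4180 = 2^2 × 5 × 11 × 19
1672 = 2^3 × 11 × 19
LCM(2992, 4180, 1672) = 2^4 × 5 × 11 × 17 × 19 = 284240.

284240 seconds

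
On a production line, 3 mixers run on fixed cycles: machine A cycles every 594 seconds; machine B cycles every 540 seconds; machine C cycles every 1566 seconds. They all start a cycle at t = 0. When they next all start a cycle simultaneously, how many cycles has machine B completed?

319 cycles

They are all back at their starting positions together after one LCM of the periods.
594 = 2 × 3^3 × 11
540 = 2^2 × 3^3 × 5
1566 = 2 × 3^3 × 29
LCM(594, 540, 1566) = 2^2 × 3^3 × 5 × 11 × 29 = 172260.
Cycles for period 540: 172260 / 540 = 319.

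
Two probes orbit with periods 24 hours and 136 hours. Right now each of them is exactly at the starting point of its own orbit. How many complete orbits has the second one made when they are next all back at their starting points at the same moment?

3 orbits

All finish a whole number of cycles simultaneously at t = LCM of the periods.
24 = 2^3 × 3
136 = 2^3 × 17
LCM(24, 136) = 2^3 × 3 × 17 = 408.
Orbits for period 136: 408 / 136 = 3.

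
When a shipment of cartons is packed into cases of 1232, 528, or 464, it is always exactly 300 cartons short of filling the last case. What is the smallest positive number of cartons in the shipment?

106884

Being 300 short of a full case of size k means N ≡ −300 (mod k), i.e. N + 300 is a multiple of each size.
1232 = 2^4 × 7 × 11
528 = 2^4 × 3 × 11
464 = 2^4 × 29
LCM(1232, 528, 464) = 2^4 × 3 × 7 × 11 × 29 = 107184.
Smallest positive N is 107184 − 300 = 106884.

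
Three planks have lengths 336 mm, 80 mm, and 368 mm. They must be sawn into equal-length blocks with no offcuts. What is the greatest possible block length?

16 mm

The block length must divide every plank, so the greatest is gcd(336, 80, 368).
336 = 2^4 × 3 × 7
80 = 2^4 × 5
368 = 2^4 × 23
gcd(336, 80, 368) = 2^4 = 16.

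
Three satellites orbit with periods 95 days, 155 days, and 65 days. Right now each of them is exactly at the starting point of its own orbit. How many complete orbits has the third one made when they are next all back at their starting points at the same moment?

589 orbits

They are all back at their starting positions together after one LCM of the periods.
95 = 5 × 19
155 = 5 × 31
65 = 5 × 13
LCM(95, 155, 65) = 5 × 13 × 19 × 31 = 38285.
Orbits for period 65: 38285 / 65 = 589.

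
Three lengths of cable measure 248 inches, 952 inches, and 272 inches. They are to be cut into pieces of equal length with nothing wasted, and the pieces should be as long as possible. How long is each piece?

8 inches

Each piece length must divide every original length, so the longest possible is gcd(248, 952, 272).
248 = 2^3 × 31
952 = 2^3 × 7 × 17
272 = 2^4 × 17
gcd(248, 952, 272) = 2^3 = 8.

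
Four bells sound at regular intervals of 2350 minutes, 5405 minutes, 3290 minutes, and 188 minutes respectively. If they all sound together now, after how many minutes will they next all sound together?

The first simultaneous occurrence is after LCM of the individual periods.
2350 = 2 × 5^2 × 47
5405 = 5 × 23 × 47
3290 = 2 × 5 × 7 × 47
188 = 2^2 × 47
LCM(2350, 5405, 3290, 188) = 2^2 × 5^2 × 7 × 23 × 47 = 756700.

756700 minutes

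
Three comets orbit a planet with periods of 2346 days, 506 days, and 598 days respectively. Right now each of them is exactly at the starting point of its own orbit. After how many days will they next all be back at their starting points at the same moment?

335478 days

The first simultaneous occurrence is after LCM of the individual periods.
2346 = 2 × 3 × 17 × 23
506 = 2 × 11 × 23
598 = 2 × 13 × 23
LCM(2346, 506, 598) = 2 × 3 × 11 × 13 × 17 × 23 = 335478.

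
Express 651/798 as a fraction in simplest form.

651 = 3 × 7 × 31
798 = 2 × 3 × 7 × 19
gcd(651, 798) = 3 × 7 = 21.
Divide numerator and denominator by 21: 651/798 = 31/38.

31/38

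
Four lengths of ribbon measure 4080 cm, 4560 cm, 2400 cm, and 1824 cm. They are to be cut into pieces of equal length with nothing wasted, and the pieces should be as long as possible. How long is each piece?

48 cm

Each piece length must divide every original length, so the longest possible is gcd(4080, 4560, 2400, 1824).
4080 = 2^4 × 3 × 5 × 17
4560 = 2^4 × 3 × 5 × 19
2400 = 2^5 × 3 × 5^2
1824 = 2^5 × 3 × 19
gcd(4080, 4560, 2400, 1824) = 2^4 × 3 = 48.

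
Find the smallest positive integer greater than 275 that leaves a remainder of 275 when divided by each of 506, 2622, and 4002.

N − 275 must be a common multiple of 506, 2622, and 4002.
506 = 2 × 11 × 23
2622 = 2 × 3 × 19 × 23
4002 = 2 × 3 × 23 × 29
LCM(506, 2622, 4002) = 2 × 3 × 11 × 19 × 23 × 29 = 836418.
Smallest N > 275 is LCM + 275 = 836418 + 275 = 836693.

836693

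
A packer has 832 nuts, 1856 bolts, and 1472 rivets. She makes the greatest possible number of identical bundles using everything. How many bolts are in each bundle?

29

Number of bundles = gcd(832, 1856, 1472).
832 = 2^6 × 13
1856 = 2^6 × 29
1472 = 2^6 × 23
gcd(832, 1856, 1472) = 2^6 = 64.
bolts per bundle = 1856 / 64 = 29.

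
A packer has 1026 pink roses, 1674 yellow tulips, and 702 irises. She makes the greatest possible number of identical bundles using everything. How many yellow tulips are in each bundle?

31

Number of bundles = gcd(1026, 1674, 702).
1026 = 2 × 3^3 × 19
1674 = 2 × 3^3 × 31
702 = 2 × 3^3 × 13
gcd(1026, 1674, 702) = 2 × 3^3 = 54.
yellow tulips per bundle = 1674 / 54 = 31.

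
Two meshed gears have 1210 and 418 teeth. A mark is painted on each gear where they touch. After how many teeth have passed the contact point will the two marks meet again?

22990 teeth

They coincide at every common multiple of the periods; the first is the LCM.
1210 = 2 × 5 × 11^2
418 = 2 × 11 × 19
LCM(1210, 418) = 2 × 5 × 11^2 × 19 = 22990.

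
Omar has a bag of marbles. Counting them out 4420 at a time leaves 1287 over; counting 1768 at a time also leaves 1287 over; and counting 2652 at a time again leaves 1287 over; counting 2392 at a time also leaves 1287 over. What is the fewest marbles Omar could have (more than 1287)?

611247

N − 1287 must be a common multiple of 4420, 1768, 2652, and 2392.
4420 = 2^2 × 5 × 13 × 17
1768 = 2^3 × 13 × 17
2652 = 2^2 × 3 × 13 × 17
2392 = 2^3 × 13 × 23
LCM(4420, 1768, 2652, 2392) = 2^3 × 3 × 5 × 13 × 17 × 23 = 609960.
Smallest N > 1287 is LCM + 1287 = 609960 + 1287 = 611247.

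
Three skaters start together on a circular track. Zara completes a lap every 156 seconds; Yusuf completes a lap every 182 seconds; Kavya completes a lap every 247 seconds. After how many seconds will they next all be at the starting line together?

The first simultaneous occurrence is after LCM of the individual periods.
156 = 2^2 × 3 × 13
182 = 2 × 7 × 13
247 = 13 × 19
LCM(156, 182, 247) = 2^2 × 3 × 7 × 13 × 19 = 20748.

20748 seconds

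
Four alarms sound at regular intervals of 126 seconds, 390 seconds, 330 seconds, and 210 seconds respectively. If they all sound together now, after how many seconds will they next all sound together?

They coincide at every common multiple of the periods; the first is the LCM.
126 = 2 × 3^2 × 7
390 = 2 × 3 × 5 × 13
330 = 2 × 3 × 5 × 11
210 = 2 × 3 × 5 × 7
LCM(126, 390, 330, 210) = 2 × 3^2 × 5 × 7 × 11 × 13 = 90090.

90090 seconds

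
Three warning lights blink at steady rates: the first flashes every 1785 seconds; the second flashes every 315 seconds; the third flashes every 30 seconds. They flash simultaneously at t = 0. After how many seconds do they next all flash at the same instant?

10710 seconds

We need the least common multiple of the intervals.
1785 = 3 × 5 × 7 × 17
315 = 3^2 × 5 × 7
30 = 2 × 3 × 5
LCM(1785, 315, 30) = 2 × 3^2 × 5 × 7 × 17 = 10710.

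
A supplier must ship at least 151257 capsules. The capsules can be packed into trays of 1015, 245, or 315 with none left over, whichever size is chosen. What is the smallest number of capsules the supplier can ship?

191835

The number of capsules must be a common multiple of 1015, 245, and 315, so a multiple of their LCM.
1015 = 5 × 7 × 29
245 = 5 × 7^2
315 = 3^2 × 5 × 7
LCM(1015, 245, 315) = 3^2 × 5 × 7^2 × 29 = 63945.
Smallest multiple of 63945 that is ≥ 151257: ⌈151257/63945⌉ × 63945 = 3 × 63945 = 191835.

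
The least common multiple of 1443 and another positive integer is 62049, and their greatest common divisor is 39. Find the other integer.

1677

gcd × lcm = product of the two integers, so the other integer is (39 × 62049) / 1443 = 1677.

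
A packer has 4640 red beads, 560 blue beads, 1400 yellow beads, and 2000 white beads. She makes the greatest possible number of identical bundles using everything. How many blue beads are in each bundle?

14

Number of bundles = gcd(4640, 560, 1400, 2000).
4640 = 2^5 × 5 × 29
560 = 2^4 × 5 × 7
1400 = 2^3 × 5^2 × 7
2000 = 2^4 × 5^3
gcd(4640, 560, 1400, 2000) = 2^3 × 5 = 40.
blue beads per bundle = 560 / 40 = 14.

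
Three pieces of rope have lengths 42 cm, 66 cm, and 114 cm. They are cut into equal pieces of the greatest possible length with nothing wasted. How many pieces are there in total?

Piece length = gcd(42, 66, 114).
42 = 2 × 3 × 7
66 = 2 × 3 × 11
114 = 2 × 3 × 19
gcd(42, 66, 114) = 2 × 3 = 6.
Total pieces = 42/6 + 66/6 + 114/6 = 7 + 11 + 19 = 37.

37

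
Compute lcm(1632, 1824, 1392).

1632 = 2^5 × 3 × 17
1824 = 2^5 × 3 × 19
1392 = 2^4 × 3 × 29
LCM(1632, 1824, 1392) = 2^5 × 3 × 17 × 19 × 29 = 899232.

899232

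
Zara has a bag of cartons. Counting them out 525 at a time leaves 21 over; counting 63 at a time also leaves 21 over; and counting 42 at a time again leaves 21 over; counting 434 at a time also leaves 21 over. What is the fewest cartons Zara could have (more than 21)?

N − 21 must be a common multiple of 525, 63, 42, and 434.
525 = 3 × 5^2 × 7
63 = 3^2 × 7
42 = 2 × 3 × 7
434 = 2 × 7 × 31
LCM(525, 63, 42, 434) = 2 × 3^2 × 5^2 × 7 × 31 = 97650.
Smallest N > 21 is LCM + 21 = 97650 + 21 = 97671.

97671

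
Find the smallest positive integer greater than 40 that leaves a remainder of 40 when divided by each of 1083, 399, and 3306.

439738

N − 40 must be a common multiple of 1083, 399, and 3306.
1083 = 3 × 19^2
399 = 3 × 7 × 19
3306 = 2 × 3 × 19 × 29
LCM(1083, 399, 3306) = 2 × 3 × 7 × 19^2 × 29 = 439698.
Smallest N > 40 is LCM + 40 = 439698 + 40 = 439738.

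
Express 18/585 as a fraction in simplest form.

2/65

18 = 2 × 3^2
585 = 3^2 × 5 × 13
gcd(18, 585) = 3^2 = 9.
Divide numerator and denominator by 9: 18/585 = 2/65.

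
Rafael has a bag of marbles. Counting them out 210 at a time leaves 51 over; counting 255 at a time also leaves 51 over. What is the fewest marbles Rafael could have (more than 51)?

3621

N − 51 must be a common multiple of 210 and 255.
210 = 2 × 3 × 5 × 7
255 = 3 × 5 × 17
LCM(210, 255) = 2 × 3 × 5 × 7 × 17 = 3570.
Smallest N > 51 is LCM + 51 = 3570 + 51 = 3621.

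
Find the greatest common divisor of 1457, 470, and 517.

1457 = 31 × 47
470 = 2 × 5 × 47
517 = 11 × 47
gcd(1457, 470, 517) = 47.

47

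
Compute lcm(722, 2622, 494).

647634

722 = 2 × 19^2
2622 = 2 × 3 × 19 × 23
494 = 2 × 13 × 19
LCM(722, 2622, 494) = 2 × 3 × 13 × 19^2 × 23 = 647634.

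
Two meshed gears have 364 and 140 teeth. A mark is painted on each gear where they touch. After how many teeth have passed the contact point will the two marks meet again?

1820 teeth

The first simultaneous occurrence is after LCM of the individual periods.
364 = 2^2 × 7 × 13
140 = 2^2 × 5 × 7
LCM(364, 140) = 2^2 × 5 × 7 × 13 = 1820.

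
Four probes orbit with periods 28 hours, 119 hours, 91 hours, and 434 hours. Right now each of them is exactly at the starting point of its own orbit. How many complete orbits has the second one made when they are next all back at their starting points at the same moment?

The first common completion time is the LCM of the periods.
28 = 2^2 × 7
119 = 7 × 17
91 = 7 × 13
434 = 2 × 7 × 31
LCM(28, 119, 91, 434) = 2^2 × 7 × 13 × 17 × 31 = 191828.
Orbits for period 119: 191828 / 119 = 1612.

1612 orbits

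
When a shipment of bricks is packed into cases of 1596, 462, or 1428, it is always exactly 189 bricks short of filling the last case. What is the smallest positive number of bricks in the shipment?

Being 189 short of a full case of size k means N ≡ −189 (mod k), i.e. N + 189 is a multiple of each size.
1596 = 2^2 × 3 × 7 × 19
462 = 2 × 3 × 7 × 11
1428 = 2^2 × 3 × 7 × 17
LCM(1596, 462, 1428) = 2^2 × 3 × 7 × 11 × 17 × 19 = 298452.
Smallest positive N is 298452 − 189 = 298263.

298263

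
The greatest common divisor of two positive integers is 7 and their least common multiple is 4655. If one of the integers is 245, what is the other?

For two integers, gcd × lcm = product, so the other is (7 × 4655) / 245 = 32585 / 245 = 133.

133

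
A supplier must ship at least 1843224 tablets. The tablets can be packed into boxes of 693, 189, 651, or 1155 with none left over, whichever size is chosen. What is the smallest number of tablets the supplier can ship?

The number of tablets must be a common multiple of 693, 189, 651, and 1155, so a multiple of their LCM.
693 = 3^2 × 7 × 11
189 = 3^3 × 7
651 = 3 × 7 × 31
1155 = 3 × 5 × 7 × 11
LCM(693, 189, 651, 1155) = 3^3 × 5 × 7 × 11 × 31 = 322245.
Smallest multiple of 322245 that is ≥ 1843224: ⌈1843224/322245⌉ × 322245 = 6 × 322245 = 1933470.

1933470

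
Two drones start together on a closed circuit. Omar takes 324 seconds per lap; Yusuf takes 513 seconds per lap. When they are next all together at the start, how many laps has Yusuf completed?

All finish a whole number of cycles simultaneously at t = LCM of the periods.
324 = 2^2 × 3^4
513 = 3^3 × 19
LCM(324, 513) = 2^2 × 3^4 × 19 = 6156.
Laps for period 513: 6156 / 513 = 12.

12 laps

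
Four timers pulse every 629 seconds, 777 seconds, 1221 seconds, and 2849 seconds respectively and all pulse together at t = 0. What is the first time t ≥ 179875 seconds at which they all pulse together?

Joint pulses occur at multiples of LCM(629, 777, 1221, 2849).
629 = 17 × 37
777 = 3 × 7 × 37
1221 = 3 × 11 × 37
2849 = 7 × 11 × 37
LCM(629, 777, 1221, 2849) = 3 × 7 × 11 × 17 × 37 = 145299.
Smallest multiple of 145299 that is ≥ 179875: ⌈179875/145299⌉ × 145299 = 2 × 145299 = 290598.

290598 seconds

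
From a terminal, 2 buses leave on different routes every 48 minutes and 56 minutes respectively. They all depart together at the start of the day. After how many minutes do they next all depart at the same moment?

336 minutes

They coincide at every common multiple of the periods; the first is the LCM.
48 = 2^4 × 3
56 = 2^3 × 7
LCM(48, 56) = 2^4 × 3 × 7 = 336.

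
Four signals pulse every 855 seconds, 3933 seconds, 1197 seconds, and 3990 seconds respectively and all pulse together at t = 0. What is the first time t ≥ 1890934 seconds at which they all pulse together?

1927170 seconds

Joint pulses occur at multiples of LCM(855, 3933, 1197, 3990).
855 = 3^2 × 5 × 19
3933 = 3^2 × 19 × 23
1197 = 3^2 × 7 × 19
3990 = 2 × 3 × 5 × 7 × 19
LCM(855, 3933, 1197, 3990) = 2 × 3^2 × 5 × 7 × 19 × 23 = 275310.
Smallest multiple of 275310 that is ≥ 1890934: ⌈1890934/275310⌉ × 275310 = 7 × 275310 = 1927170.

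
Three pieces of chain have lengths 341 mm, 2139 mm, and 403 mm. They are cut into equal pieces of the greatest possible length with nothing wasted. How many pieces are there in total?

Piece length = gcd(341, 2139, 403).
341 = 11 × 31
2139 = 3 × 23 × 31
403 = 13 × 31
gcd(341, 2139, 403) = 31.
Total pieces = 341/31 + 2139/31 + 403/31 = 11 + 69 + 13 = 93.

93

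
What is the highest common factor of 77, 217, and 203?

77 = 7 × 11
217 = 7 × 31
203 = 7 × 29
gcd(77, 217, 203) = 7.

7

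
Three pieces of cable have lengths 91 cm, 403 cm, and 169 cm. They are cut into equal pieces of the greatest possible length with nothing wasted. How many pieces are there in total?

51

Piece length = gcd(91, 403, 169).
91 = 7 × 13
403 = 13 × 31
169 = 13^2
gcd(91, 403, 169) = 13.
Total pieces = 91/13 + 403/13 + 169/13 = 7 + 31 + 13 = 51.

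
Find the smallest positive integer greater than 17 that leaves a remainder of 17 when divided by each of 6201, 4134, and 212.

24821

N − 17 must be a common multiple of 6201, 4134, and 212.
6201 = 3^2 × 13 × 53
4134 = 2 × 3 × 13 × 53
212 = 2^2 × 53
LCM(6201, 4134, 212) = 2^2 × 3^2 × 13 × 53 = 24804.
Smallest N > 17 is LCM + 17 = 24804 + 17 = 24821.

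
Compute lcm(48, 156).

624

48 = 2^4 × 3
156 = 2^2 × 3 × 13
LCM(48, 156) = 2^4 × 3 × 13 = 624.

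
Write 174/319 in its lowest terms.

6/11

174 = 2 × 3 × 29
319 = 11 × 29
gcd(174, 319) = 29.
Divide numerator and denominator by 29: 174/319 = 6/11.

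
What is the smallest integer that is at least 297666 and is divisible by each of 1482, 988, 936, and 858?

The integer must be a common multiple of 1482, 988, 936, and 858, so a multiple of their LCM.
1482 = 2 × 3 × 13 × 19
988 = 2^2 × 13 × 19
936 = 2^3 × 3^2 × 13
858 = 2 × 3 × 11 × 13
LCM(1482, 988, 936, 858) = 2^3 × 3^2 × 11 × 13 × 19 = 195624.
Smallest multiple of 195624 that is ≥ 297666: ⌈297666/195624⌉ × 195624 = 2 × 195624 = 391248.

391248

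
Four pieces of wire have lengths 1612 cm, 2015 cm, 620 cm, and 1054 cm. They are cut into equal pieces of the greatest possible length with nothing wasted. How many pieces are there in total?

Piece length = gcd(1612, 2015, 620, 1054).
1612 = 2^2 × 13 × 31
2015 = 5 × 13 × 31
620 = 2^2 × 5 × 31
1054 = 2 × 17 × 31
gcd(1612, 2015, 620, 1054) = 31.
Total pieces = 1612/31 + 2015/31 + 620/31 + 1054/31 = 52 + 65 + 20 + 34 = 171.

171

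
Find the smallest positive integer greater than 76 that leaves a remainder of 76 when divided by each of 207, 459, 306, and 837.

N − 76 must be a common multiple of 207, 459, 306, and 837.
207 = 3^2 × 23
459 = 3^3 × 17
306 = 2 × 3^2 × 17
837 = 3^3 × 31
LCM(207, 459, 306, 837) = 2 × 3^3 × 17 × 23 × 31 = 654534.
Smallest N > 76 is LCM + 76 = 654534 + 76 = 654610.

654610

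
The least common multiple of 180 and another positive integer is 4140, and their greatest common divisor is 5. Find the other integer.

gcd × lcm = product of the two integers, so the other integer is (5 × 4140) / 180 = 115.

115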